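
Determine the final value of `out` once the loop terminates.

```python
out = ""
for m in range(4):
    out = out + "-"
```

Let's trace through this code step by step.

Initialize: out = ''
Entering loop: for m in range(4):
After iteration 1: m = 0, out = '-'
After iteration 2: m = 1, out = '--'
After iteration 3: m = 2, out = '---'
After iteration 4: m = 3, out = '----'
Loop ends.

Final answer: '----'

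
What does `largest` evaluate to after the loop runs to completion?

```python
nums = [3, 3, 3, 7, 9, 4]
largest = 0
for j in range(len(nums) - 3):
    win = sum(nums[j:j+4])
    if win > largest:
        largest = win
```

Let's trace through this code step by step.

Initialize: nums = [3, 3, 3, 7, 9, 4]
Initialize: largest = 0
Entering loop: for j in range(len(nums) - 3):
After iteration 1: j = 0, largest = 16, win = 16
After iteration 2: j = 1, largest = 22, win = 22
After iteration 3: j = 2, largest = 23, win = 23
Loop ends.

Final answer: 23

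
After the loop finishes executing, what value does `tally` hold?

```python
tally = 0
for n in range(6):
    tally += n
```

Let's trace through this code step by step.

Initialize: tally = 0
Entering loop: for n in range(6):
After iteration 1: n = 0, tally = 0
After iteration 2: n = 1, tally = 1
After iteration 3: n = 2, tally = 3
After iteration 4: n = 3, tally = 6
After iteration 5: n = 4, tally = 10
After iteration 6: n = 5, tally = 15
Loop ends.

Final answer: 15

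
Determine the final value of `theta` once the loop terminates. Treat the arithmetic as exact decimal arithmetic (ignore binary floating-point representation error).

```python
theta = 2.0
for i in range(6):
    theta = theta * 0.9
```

Let's trace through this code step by step.

Initialize: theta = 2.0
Entering loop: for i in range(6):
After iteration 1: i = 0, theta = 1.8
After iteration 2: i = 1, theta = 1.62
After iteration 3: i = 2, theta = 1.458
After iteration 4: i = 3, theta = 1.3122
After iteration 5: i = 4, theta = 1.18098
After iteration 6: i = 5, theta = 1.062882
Loop ends.

Final answer: 1.062882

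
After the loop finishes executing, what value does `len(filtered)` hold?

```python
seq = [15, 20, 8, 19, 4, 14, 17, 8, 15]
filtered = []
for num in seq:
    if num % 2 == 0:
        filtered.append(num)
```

Let's trace through this code step by step.

Initialize: seq = [15, 20, 8, 19, 4, 14, 17, 8, 15]
Initialize: filtered = []
Entering loop: for num in seq:
After iteration 1: num = 15, filtered = []
After iteration 2: num = 20, filtered = [20]
After iteration 3: num = 8, filtered = [20, 8]
After iteration 4: num = 19, filtered = [20, 8]
After iteration 5: num = 4, filtered = [20, 8, 4]
After iteration 6: num = 14, filtered = [20, 8, 4, 14]
After iteration 7: num = 17, filtered = [20, 8, 4, 14]
After iteration 8: num = 8, filtered = [20, 8, 4, 14, 8]
After iteration 9: num = 15, filtered = [20, 8, 4, 14, 8]
Loop ends.
len(filtered) = 5

Final answer: 5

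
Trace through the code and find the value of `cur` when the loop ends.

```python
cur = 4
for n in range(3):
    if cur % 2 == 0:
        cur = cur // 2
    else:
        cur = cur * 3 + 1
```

Let's trace through this code step by step.

Initialize: cur = 4
Entering loop: for n in range(3):
After iteration 1: n = 0, cur = 2
After iteration 2: n = 1, cur = 1
After iteration 3: n = 2, cur = 4
Loop ends.

Final answer: 4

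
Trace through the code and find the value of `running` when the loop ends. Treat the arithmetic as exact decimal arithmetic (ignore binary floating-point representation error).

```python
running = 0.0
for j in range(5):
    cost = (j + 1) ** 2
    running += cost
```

Let's trace through this code step by step.

Initialize: running = 0.0
Entering loop: for j in range(5):
After iteration 1: j = 0, running = 1.0, cost = 1
After iteration 2: j = 1, running = 5.0, cost = 4
After iteration 3: j = 2, running = 14.0, cost = 9
After iteration 4: j = 3, running = 30.0, cost = 16
After iteration 5: j = 4, running = 55.0, cost = 25
Loop ends.

Final answer: 55.0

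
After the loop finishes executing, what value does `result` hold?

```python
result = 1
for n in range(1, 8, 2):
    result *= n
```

Let's trace through this code step by step.

Initialize: result = 1
Entering loop: for n in range(1, 8, 2):
After iteration 1: n = 1, result = 1
After iteration 2: n = 3, result = 3
After iteration 3: n = 5, result = 15
After iteration 4: n = 7, result = 105
Loop ends.

Final answer: 105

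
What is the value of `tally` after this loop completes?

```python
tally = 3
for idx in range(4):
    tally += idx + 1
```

Let's trace through this code step by step.

Initialize: tally = 3
Entering loop: for idx in range(4):
After iteration 1: idx = 0, tally = 4
After iteration 2: idx = 1, tally = 6
After iteration 3: idx = 2, tally = 9
After iteration 4: idx = 3, tally = 13
Loop ends.

Final answer: 13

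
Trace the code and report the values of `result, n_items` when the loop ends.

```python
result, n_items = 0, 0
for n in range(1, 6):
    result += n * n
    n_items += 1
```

Let's trace through this code step by step.

Initialize: result = 0
Initialize: n_items = 0
Entering loop: for n in range(1, 6):
After iteration 1: n = 1, result = 1, n_items = 1
After iteration 2: n = 2, result = 5, n_items = 2
After iteration 3: n = 3, result = 14, n_items = 3
After iteration 4: n = 4, result = 30, n_items = 4
After iteration 5: n = 5, result = 55, n_items = 5
Loop ends.

Final answer: 55, 5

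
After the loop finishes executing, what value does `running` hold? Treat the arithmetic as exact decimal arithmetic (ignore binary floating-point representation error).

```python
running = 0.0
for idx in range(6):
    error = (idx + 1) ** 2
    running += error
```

Let's trace through this code step by step.

Initialize: running = 0.0
Entering loop: for idx in range(6):
After iteration 1: idx = 0, running = 1.0, error = 1
After iteration 2: idx = 1, running = 5.0, error = 4
After iteration 3: idx = 2, running = 14.0, error = 9
After iteration 4: idx = 3, running = 30.0, error = 16
After iteration 5: idx = 4, running = 55.0, error = 25
After iteration 6: idx = 5, running = 91.0, error = 36
Loop ends.

Final answer: 91.0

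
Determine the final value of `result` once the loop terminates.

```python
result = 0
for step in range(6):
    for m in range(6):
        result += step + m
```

Let's trace through this code step by step.

Initialize: result = 0
Entering loop: for step in range(6):
After iteration 1: step = 0, result = 15
After iteration 2: step = 1, result = 36
After iteration 3: step = 2, result = 63
After iteration 4: step = 3, result = 96
After iteration 5: step = 4, result = 135
After iteration 6: step = 5, result = 180
Loop ends.

Final answer: 180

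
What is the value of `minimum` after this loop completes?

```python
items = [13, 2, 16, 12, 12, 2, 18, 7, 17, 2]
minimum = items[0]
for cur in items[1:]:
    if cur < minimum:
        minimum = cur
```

Let's trace through this code step by step.

Initialize: items = [13, 2, 16, 12, 12, 2, 18, 7, 17, 2]
Initialize: minimum = 13
Entering loop: for cur in items[1:]:
After iteration 1: cur = 2, minimum = 2
After iteration 2: cur = 16, minimum = 2
After iteration 3: cur = 12, minimum = 2
After iteration 4: cur = 12, minimum = 2
After iteration 5: cur = 2, minimum = 2
After iteration 6: cur = 18, minimum = 2
After iteration 7: cur = 7, minimum = 2
After iteration 8: cur = 17, minimum = 2
After iteration 9: cur = 2, minimum = 2
Loop ends.

Final answer: 2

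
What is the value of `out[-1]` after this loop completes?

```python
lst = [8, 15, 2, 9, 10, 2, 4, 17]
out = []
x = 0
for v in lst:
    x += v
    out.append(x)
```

Let's trace through this code step by step.

Initialize: lst = [8, 15, 2, 9, 10, 2, 4, 17]
Initialize: out = []
Initialize: x = 0
Entering loop: for v in lst:
After iteration 1: v = 8, out = [8], x = 8
After iteration 2: v = 15, out = [8, 23], x = 23
After iteration 3: v = 2, out = [8, 23, 25], x = 25
After iteration 4: v = 9, out = [8, 23, 25, 34], x = 34
After iteration 5: v = 10, out = [8, 23, 25, 34, 44], x = 44
After iteration 6: v = 2, out = [8, 23, 25, 34, 44, 46], x = 46
After iteration 7: v = 4, out = [8, 23, 25, 34, 44, 46, 50], x = 50
After iteration 8: v = 17, out = [8, 23, 25, 34, 44, 46, 50, 67], x = 67
Loop ends.
out[-1] = 67

Final answer: 67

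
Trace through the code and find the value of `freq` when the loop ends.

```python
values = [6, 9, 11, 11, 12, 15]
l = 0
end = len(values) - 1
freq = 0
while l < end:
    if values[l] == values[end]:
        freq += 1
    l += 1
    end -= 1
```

Let's trace through this code step by step.

Initialize: values = [6, 9, 11, 11, 12, 15]
Initialize: l = 0
Initialize: end = 5
Initialize: freq = 0
Entering loop: while l < end:
After iteration 1: l = 1, end = 4, freq = 0
After iteration 2: l = 2, end = 3, freq = 0
After iteration 3: l = 3, end = 2, freq = 1
Loop ends.

Final answer: 1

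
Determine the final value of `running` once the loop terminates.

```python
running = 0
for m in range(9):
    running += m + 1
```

Let's trace through this code step by step.

Initialize: running = 0
Entering loop: for m in range(9):
After iteration 1: m = 0, running = 1
After iteration 2: m = 1, running = 3
After iteration 3: m = 2, running = 6
After iteration 4: m = 3, running = 10
After iteration 5: m = 4, running = 15
After iteration 6: m = 5, running = 21
After iteration 7: m = 6, running = 28
After iteration 8: m = 7, running = 36
After iteration 9: m = 8, running = 45
Loop ends.

Final answer: 45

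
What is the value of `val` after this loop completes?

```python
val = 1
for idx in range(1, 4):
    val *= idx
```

Let's trace through this code step by step.

Initialize: val = 1
Entering loop: for idx in range(1, 4):
After iteration 1: idx = 1, val = 1
After iteration 2: idx = 2, val = 2
After iteration 3: idx = 3, val = 6
Loop ends.

Final answer: 6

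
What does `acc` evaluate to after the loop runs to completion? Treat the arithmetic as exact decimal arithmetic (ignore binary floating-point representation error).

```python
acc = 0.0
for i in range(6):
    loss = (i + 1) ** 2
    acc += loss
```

Let's trace through this code step by step.

Initialize: acc = 0.0
Entering loop: for i in range(6):
After iteration 1: i = 0, acc = 1.0, loss = 1
After iteration 2: i = 1, acc = 5.0, loss = 4
After iteration 3: i = 2, acc = 14.0, loss = 9
After iteration 4: i = 3, acc = 30.0, loss = 16
After iteration 5: i = 4, acc = 55.0, loss = 25
After iteration 6: i = 5, acc = 91.0, loss = 36
Loop ends.

Final answer: 91.0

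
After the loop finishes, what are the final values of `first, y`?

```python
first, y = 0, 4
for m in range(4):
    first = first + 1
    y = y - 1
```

Let's trace through this code step by step.

Initialize: first = 0
Initialize: y = 4
Entering loop: for m in range(4):
After iteration 1: m = 0, first = 1, y = 3
After iteration 2: m = 1, first = 2, y = 2
After iteration 3: m = 2, first = 3, y = 1
After iteration 4: m = 3, first = 4, y = 0
Loop ends.

Final answer: 4, 0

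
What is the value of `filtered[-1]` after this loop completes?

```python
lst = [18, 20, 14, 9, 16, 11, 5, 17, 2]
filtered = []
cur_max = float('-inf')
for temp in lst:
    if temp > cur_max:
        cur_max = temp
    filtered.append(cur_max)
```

Let's trace through this code step by step.

Initialize: lst = [18, 20, 14, 9, 16, 11, 5, 17, 2]
Initialize: filtered = []
Initialize: cur_max = -inf
Entering loop: for temp in lst:
After iteration 1: temp = 18, filtered = [18], cur_max = 18
After iteration 2: temp = 20, filtered = [18, 20], cur_max = 20
After iteration 3: temp = 14, filtered = [18, 20, 20], cur_max = 20
After iteration 4: temp = 9, filtered = [18, 20, 20, 20], cur_max = 20
After iteration 5: temp = 16, filtered = [18, 20, 20, 20, 20], cur_max = 20
After iteration 6: temp = 11, filtered = [18, 20, 20, 20, 20, 20], cur_max = 20
After iteration 7: temp = 5, filtered = [18, 20, 20, 20, 20, 20, 20], cur_max = 20
After iteration 8: temp = 17, filtered = [18, 20, 20, 20, 20, 20, 20, 20], cur_max = 20
After iteration 9: temp = 2, filtered = [18, 20, 20, 20, 20, 20, 20, 20, 20], cur_max = 20
Loop ends.
filtered[-1] = 20

Final answer: 20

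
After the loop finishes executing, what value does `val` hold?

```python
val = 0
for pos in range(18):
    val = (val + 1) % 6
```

Let's trace through this code step by step.

Initialize: val = 0
Entering loop: for pos in range(18):
After iteration 1: pos = 0, val = 1
After iteration 2: pos = 1, val = 2
After iteration 3: pos = 2, val = 3
After iteration 4: pos = 3, val = 4
After iteration 5: pos = 4, val = 5
After iteration 6: pos = 5, val = 0
After iteration 7: pos = 6, val = 1
After iteration 8: pos = 7, val = 2
After iteration 9: pos = 8, val = 3
After iteration 10: pos = 9, val = 4
After iteration 11: pos = 10, val = 5
After iteration 12: pos = 11, val = 0
After iteration 13: pos = 12, val = 1
After iteration 14: pos = 13, val = 2
After iteration 15: pos = 14, val = 3
After iteration 16: pos = 15, val = 4
After iteration 17: pos = 16, val = 5
After iteration 18: pos = 17, val = 0
Loop ends.

Final answer: 0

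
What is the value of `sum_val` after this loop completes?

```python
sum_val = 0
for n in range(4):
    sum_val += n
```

Let's trace through this code step by step.

Initialize: sum_val = 0
Entering loop: for n in range(4):
After iteration 1: n = 0, sum_val = 0
After iteration 2: n = 1, sum_val = 1
After iteration 3: n = 2, sum_val = 3
After iteration 4: n = 3, sum_val = 6
Loop ends.

Final answer: 6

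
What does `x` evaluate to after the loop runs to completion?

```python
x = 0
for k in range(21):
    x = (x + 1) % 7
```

Let's trace through this code step by step.

Initialize: x = 0
Entering loop: for k in range(21):
After iteration 1: k = 0, x = 1
After iteration 2: k = 1, x = 2
After iteration 3: k = 2, x = 3
After iteration 4: k = 3, x = 4
After iteration 5: k = 4, x = 5
After iteration 6: k = 5, x = 6
After iteration 7: k = 6, x = 0
After iteration 8: k = 7, x = 1
After iteration 9: k = 8, x = 2
After iteration 10: k = 9, x = 3
After iteration 11: k = 10, x = 4
After iteration 12: k = 11, x = 5
After iteration 13: k = 12, x = 6
After iteration 14: k = 13, x = 0
After iteration 15: k = 14, x = 1
After iteration 16: k = 15, x = 2
After iteration 17: k = 16, x = 3
After iteration 18: k = 17, x = 4
After iteration 19: k = 18, x = 5
After iteration 20: k = 19, x = 6
After iteration 21: k = 20, x = 0
Loop ends.

Final answer: 0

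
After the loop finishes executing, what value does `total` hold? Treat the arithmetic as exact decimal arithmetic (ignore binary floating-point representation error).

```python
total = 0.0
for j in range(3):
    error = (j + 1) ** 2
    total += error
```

Let's trace through this code step by step.

Initialize: total = 0.0
Entering loop: for j in range(3):
After iteration 1: j = 0, total = 1.0, error = 1
After iteration 2: j = 1, total = 5.0, error = 4
After iteration 3: j = 2, total = 14.0, error = 9
Loop ends.

Final answer: 14.0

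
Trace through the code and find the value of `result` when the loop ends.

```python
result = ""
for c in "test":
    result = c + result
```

Let's trace through this code step by step.

Initialize: result = ''
Entering loop: for c in "test":
After iteration 1: c = 't', result = 't'
After iteration 2: c = 'e', result = 'et'
After iteration 3: c = 's', result = 'set'
After iteration 4: c = 't', result = 'tset'
Loop ends.

Final answer: 'tset'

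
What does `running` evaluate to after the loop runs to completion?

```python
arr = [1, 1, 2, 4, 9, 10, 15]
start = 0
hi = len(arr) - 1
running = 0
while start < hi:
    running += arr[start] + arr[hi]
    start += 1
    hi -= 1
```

Let's trace through this code step by step.

Initialize: arr = [1, 1, 2, 4, 9, 10, 15]
Initialize: start = 0
Initialize: hi = 6
Initialize: running = 0
Entering loop: while start < hi:
After iteration 1: start = 1, hi = 5, running = 16
After iteration 2: start = 2, hi = 4, running = 27
After iteration 3: start = 3, hi = 3, running = 38
Loop ends.

Final answer: 38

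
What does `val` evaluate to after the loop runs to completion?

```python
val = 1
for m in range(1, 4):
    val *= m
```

Let's trace through this code step by step.

Initialize: val = 1
Entering loop: for m in range(1, 4):
After iteration 1: m = 1, val = 1
After iteration 2: m = 2, val = 2
After iteration 3: m = 3, val = 6
Loop ends.

Final answer: 6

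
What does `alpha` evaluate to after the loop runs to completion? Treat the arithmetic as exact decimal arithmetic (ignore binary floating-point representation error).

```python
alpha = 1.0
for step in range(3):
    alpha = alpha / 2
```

Let's trace through this code step by step.

Initialize: alpha = 1.0
Entering loop: for step in range(3):
After iteration 1: step = 0, alpha = 0.5
After iteration 2: step = 1, alpha = 0.25
After iteration 3: step = 2, alpha = 0.125
Loop ends.

Final answer: 0.125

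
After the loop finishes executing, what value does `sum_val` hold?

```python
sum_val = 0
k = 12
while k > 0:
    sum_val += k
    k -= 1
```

Let's trace through this code step by step.

Initialize: sum_val = 0
Initialize: k = 12
Entering loop: while k > 0:
After iteration 1: sum_val = 12, k = 11
After iteration 2: sum_val = 23, k = 10
After iteration 3: sum_val = 33, k = 9
After iteration 4: sum_val = 42, k = 8
After iteration 5: sum_val = 50, k = 7
After iteration 6: sum_val = 57, k = 6
After iteration 7: sum_val = 63, k = 5
After iteration 8: sum_val = 68, k = 4
After iteration 9: sum_val = 72, k = 3
After iteration 10: sum_val = 75, k = 2
After iteration 11: sum_val = 77, k = 1
After iteration 12: sum_val = 78, k = 0
Loop ends.

Final answer: 78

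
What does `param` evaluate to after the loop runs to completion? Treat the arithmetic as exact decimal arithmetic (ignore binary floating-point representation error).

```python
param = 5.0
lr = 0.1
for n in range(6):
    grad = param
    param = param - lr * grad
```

Let's trace through this code step by step.

Initialize: param = 5.0
Initialize: lr = 0.1
Entering loop: for n in range(6):
After iteration 1: n = 0, param = 4.5, grad = 5.0
After iteration 2: n = 1, param = 4.05, grad = 4.5
After iteration 3: n = 2, param = 3.645, grad = 4.05
After iteration 4: n = 3, param = 3.2805, grad = 3.645
After iteration 5: n = 4, param = 2.95245, grad = 3.2805
After iteration 6: n = 5, param = 2.657205, grad = 2.95245
Loop ends.

Final answer: 2.657205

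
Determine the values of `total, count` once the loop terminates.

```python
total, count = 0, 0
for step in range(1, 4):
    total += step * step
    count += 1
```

Let's trace through this code step by step.

Initialize: total = 0
Initialize: count = 0
Entering loop: for step in range(1, 4):
After iteration 1: step = 1, total = 1, count = 1
After iteration 2: step = 2, total = 5, count = 2
After iteration 3: step = 3, total = 14, count = 3
Loop ends.

Final answer: 14, 3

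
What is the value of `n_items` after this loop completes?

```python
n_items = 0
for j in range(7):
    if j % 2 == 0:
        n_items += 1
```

Let's trace through this code step by step.

Initialize: n_items = 0
Entering loop: for j in range(7):
After iteration 1: j = 0, n_items = 1
After iteration 2: j = 1, n_items = 1
After iteration 3: j = 2, n_items = 2
After iteration 4: j = 3, n_items = 2
After iteration 5: j = 4, n_items = 3
After iteration 6: j = 5, n_items = 3
After iteration 7: j = 6, n_items = 4
Loop ends.

Final answer: 4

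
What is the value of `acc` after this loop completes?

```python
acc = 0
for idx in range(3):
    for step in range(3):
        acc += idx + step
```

Let's trace through this code step by step.

Initialize: acc = 0
Entering loop: for idx in range(3):
After iteration 1: idx = 0, acc = 3
After iteration 2: idx = 1, acc = 9
After iteration 3: idx = 2, acc = 18
Loop ends.

Final answer: 18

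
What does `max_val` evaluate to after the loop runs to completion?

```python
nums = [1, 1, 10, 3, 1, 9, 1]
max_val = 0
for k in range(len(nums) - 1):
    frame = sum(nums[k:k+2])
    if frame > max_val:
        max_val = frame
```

Let's trace through this code step by step.

Initialize: nums = [1, 1, 10, 3, 1, 9, 1]
Initialize: max_val = 0
Entering loop: for k in range(len(nums) - 1):
After iteration 1: k = 0, max_val = 2, frame = 2
After iteration 2: k = 1, max_val = 11, frame = 11
After iteration 3: k = 2, max_val = 13, frame = 13
After iteration 4: k = 3, max_val = 13, frame = 4
After iteration 5: k = 4, max_val = 13, frame = 10
After iteration 6: k = 5, max_val = 13, frame = 10
Loop ends.

Final answer: 13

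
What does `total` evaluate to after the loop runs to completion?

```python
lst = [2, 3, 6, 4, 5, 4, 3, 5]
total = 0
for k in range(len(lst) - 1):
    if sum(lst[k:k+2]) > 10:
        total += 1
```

Let's trace through this code step by step.

Initialize: lst = [2, 3, 6, 4, 5, 4, 3, 5]
Initialize: total = 0
Entering loop: for k in range(len(lst) - 1):
After iteration 1: k = 0, total = 0
After iteration 2: k = 1, total = 0
After iteration 3: k = 2, total = 0
After iteration 4: k = 3, total = 0
After iteration 5: k = 4, total = 0
After iteration 6: k = 5, total = 0
After iteration 7: k = 6, total = 0
Loop ends.

Final answer: 0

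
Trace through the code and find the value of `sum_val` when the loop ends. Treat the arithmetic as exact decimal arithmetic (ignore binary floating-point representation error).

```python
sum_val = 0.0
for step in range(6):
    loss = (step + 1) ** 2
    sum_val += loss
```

Let's trace through this code step by step.

Initialize: sum_val = 0.0
Entering loop: for step in range(6):
After iteration 1: step = 0, sum_val = 1.0, loss = 1
After iteration 2: step = 1, sum_val = 5.0, loss = 4
After iteration 3: step = 2, sum_val = 14.0, loss = 9
After iteration 4: step = 3, sum_val = 30.0, loss = 16
After iteration 5: step = 4, sum_val = 55.0, loss = 25
After iteration 6: step = 5, sum_val = 91.0, loss = 36
Loop ends.

Final answer: 91.0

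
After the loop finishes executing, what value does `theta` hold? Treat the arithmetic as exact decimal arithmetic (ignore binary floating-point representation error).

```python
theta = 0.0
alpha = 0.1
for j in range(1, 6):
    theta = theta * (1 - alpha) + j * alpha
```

Let's trace through this code step by step.

Initialize: theta = 0.0
Initialize: alpha = 0.1
Entering loop: for j in range(1, 6):
After iteration 1: j = 1, theta = 0.1
After iteration 2: j = 2, theta = 0.29
After iteration 3: j = 3, theta = 0.561
After iteration 4: j = 4, theta = 0.9049
After iteration 5: j = 5, theta = 1.31441
Loop ends.

Final answer: 1.31441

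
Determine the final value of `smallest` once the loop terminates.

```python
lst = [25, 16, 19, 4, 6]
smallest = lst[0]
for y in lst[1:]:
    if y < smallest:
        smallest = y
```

Let's trace through this code step by step.

Initialize: lst = [25, 16, 19, 4, 6]
Initialize: smallest = 25
Entering loop: for y in lst[1:]:
After iteration 1: y = 16, smallest = 16
After iteration 2: y = 19, smallest = 16
After iteration 3: y = 4, smallest = 4
After iteration 4: y = 6, smallest = 4
Loop ends.

Final answer: 4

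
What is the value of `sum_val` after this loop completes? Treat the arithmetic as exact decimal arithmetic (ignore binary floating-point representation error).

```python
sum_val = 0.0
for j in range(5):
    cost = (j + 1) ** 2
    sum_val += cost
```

Let's trace through this code step by step.

Initialize: sum_val = 0.0
Entering loop: for j in range(5):
After iteration 1: j = 0, sum_val = 1.0, cost = 1
After iteration 2: j = 1, sum_val = 5.0, cost = 4
After iteration 3: j = 2, sum_val = 14.0, cost = 9
After iteration 4: j = 3, sum_val = 30.0, cost = 16
After iteration 5: j = 4, sum_val = 55.0, cost = 25
Loop ends.

Final answer: 55.0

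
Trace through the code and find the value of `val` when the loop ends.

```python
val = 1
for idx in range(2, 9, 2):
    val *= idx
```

Let's trace through this code step by step.

Initialize: val = 1
Entering loop: for idx in range(2, 9, 2):
After iteration 1: idx = 2, val = 2
After iteration 2: idx = 4, val = 8
After iteration 3: idx = 6, val = 48
After iteration 4: idx = 8, val = 384
Loop ends.

Final answer: 384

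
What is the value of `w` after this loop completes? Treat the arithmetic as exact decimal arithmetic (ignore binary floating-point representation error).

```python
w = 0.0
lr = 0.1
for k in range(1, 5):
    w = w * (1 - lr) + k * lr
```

Let's trace through this code step by step.

Initialize: w = 0.0
Initialize: lr = 0.1
Entering loop: for k in range(1, 5):
After iteration 1: k = 1, w = 0.1
After iteration 2: k = 2, w = 0.29
After iteration 3: k = 3, w = 0.561
After iteration 4: k = 4, w = 0.9049
Loop ends.

Final answer: 0.9049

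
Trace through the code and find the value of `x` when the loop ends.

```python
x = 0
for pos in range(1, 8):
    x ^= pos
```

Let's trace through this code step by step.

Initialize: x = 0
Entering loop: for pos in range(1, 8):
After iteration 1: pos = 1, x = 1
After iteration 2: pos = 2, x = 3
After iteration 3: pos = 3, x = 0
After iteration 4: pos = 4, x = 4
After iteration 5: pos = 5, x = 1
After iteration 6: pos = 6, x = 7
After iteration 7: pos = 7, x = 0
Loop ends.

Final answer: 0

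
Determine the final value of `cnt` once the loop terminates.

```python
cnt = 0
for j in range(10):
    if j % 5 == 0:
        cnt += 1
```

Let's trace through this code step by step.

Initialize: cnt = 0
Entering loop: for j in range(10):
After iteration 1: j = 0, cnt = 1
After iteration 2: j = 1, cnt = 1
After iteration 3: j = 2, cnt = 1
After iteration 4: j = 3, cnt = 1
After iteration 5: j = 4, cnt = 1
After iteration 6: j = 5, cnt = 2
After iteration 7: j = 6, cnt = 2
After iteration 8: j = 7, cnt = 2
After iteration 9: j = 8, cnt = 2
After iteration 10: j = 9, cnt = 2
Loop ends.

Final answer: 2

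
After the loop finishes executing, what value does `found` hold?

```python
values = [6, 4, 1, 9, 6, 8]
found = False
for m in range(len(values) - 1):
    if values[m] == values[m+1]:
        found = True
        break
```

Let's trace through this code step by step.

Initialize: values = [6, 4, 1, 9, 6, 8]
Initialize: found = False
Entering loop: for m in range(len(values) - 1):
After iteration 1: m = 0, found = False
After iteration 2: m = 1, found = False
After iteration 3: m = 2, found = False
After iteration 4: m = 3, found = False
After iteration 5: m = 4, found = False
Loop ends.

Final answer: False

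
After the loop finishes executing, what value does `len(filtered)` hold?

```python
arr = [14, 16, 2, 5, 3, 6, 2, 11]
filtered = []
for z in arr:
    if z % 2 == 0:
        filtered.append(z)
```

Let's trace through this code step by step.

Initialize: arr = [14, 16, 2, 5, 3, 6, 2, 11]
Initialize: filtered = []
Entering loop: for z in arr:
After iteration 1: z = 14, filtered = [14]
After iteration 2: z = 16, filtered = [14, 16]
After iteration 3: z = 2, filtered = [14, 16, 2]
After iteration 4: z = 5, filtered = [14, 16, 2]
After iteration 5: z = 3, filtered = [14, 16, 2]
After iteration 6: z = 6, filtered = [14, 16, 2, 6]
After iteration 7: z = 2, filtered = [14, 16, 2, 6, 2]
After iteration 8: z = 11, filtered = [14, 16, 2, 6, 2]
Loop ends.
len(filtered) = 5

Final answer: 5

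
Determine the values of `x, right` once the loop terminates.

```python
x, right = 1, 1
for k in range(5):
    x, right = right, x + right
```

Let's trace through this code step by step.

Initialize: x = 1
Initialize: right = 1
Entering loop: for k in range(5):
After iteration 1: k = 0, x = 1, right = 2
After iteration 2: k = 1, x = 2, right = 3
After iteration 3: k = 2, x = 3, right = 5
After iteration 4: k = 3, x = 5, right = 8
After iteration 5: k = 4, x = 8, right = 13
Loop ends.

Final answer: 8, 13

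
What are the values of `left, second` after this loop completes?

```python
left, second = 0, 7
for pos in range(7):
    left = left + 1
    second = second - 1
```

Let's trace through this code step by step.

Initialize: left = 0
Initialize: second = 7
Entering loop: for pos in range(7):
After iteration 1: pos = 0, left = 1, second = 6
After iteration 2: pos = 1, left = 2, second = 5
After iteration 3: pos = 2, left = 3, second = 4
After iteration 4: pos = 3, left = 4, second = 3
After iteration 5: pos = 4, left = 5, second = 2
After iteration 6: pos = 5, left = 6, second = 1
After iteration 7: pos = 6, left = 7, second = 0
Loop ends.

Final answer: 7, 0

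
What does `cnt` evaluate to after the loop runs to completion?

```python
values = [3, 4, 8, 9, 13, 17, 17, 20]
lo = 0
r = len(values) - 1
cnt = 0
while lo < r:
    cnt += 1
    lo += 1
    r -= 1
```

Let's trace through this code step by step.

Initialize: values = [3, 4, 8, 9, 13, 17, 17, 20]
Initialize: lo = 0
Initialize: r = 7
Initialize: cnt = 0
Entering loop: while lo < r:
After iteration 1: lo = 1, r = 6, cnt = 1
After iteration 2: lo = 2, r = 5, cnt = 2
After iteration 3: lo = 3, r = 4, cnt = 3
After iteration 4: lo = 4, r = 3, cnt = 4
Loop ends.

Final answer: 4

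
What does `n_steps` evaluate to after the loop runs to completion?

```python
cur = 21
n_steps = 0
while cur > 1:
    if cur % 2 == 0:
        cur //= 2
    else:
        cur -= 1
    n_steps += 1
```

Let's trace through this code step by step.

Initialize: cur = 21
Initialize: n_steps = 0
Entering loop: while cur > 1:
After iteration 1: cur = 20, n_steps = 1
After iteration 2: cur = 10, n_steps = 2
After iteration 3: cur = 5, n_steps = 3
After iteration 4: cur = 4, n_steps = 4
After iteration 5: cur = 2, n_steps = 5
After iteration 6: cur = 1, n_steps = 6
Loop ends.

Final answer: 6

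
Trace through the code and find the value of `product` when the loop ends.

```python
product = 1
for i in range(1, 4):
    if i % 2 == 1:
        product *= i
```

Let's trace through this code step by step.

Initialize: product = 1
Entering loop: for i in range(1, 4):
After iteration 1: i = 1, product = 1
After iteration 2: i = 2, product = 1
After iteration 3: i = 3, product = 3
Loop ends.

Final answer: 3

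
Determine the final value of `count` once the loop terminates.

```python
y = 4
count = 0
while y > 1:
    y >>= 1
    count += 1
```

Let's trace through this code step by step.

Initialize: y = 4
Initialize: count = 0
Entering loop: while y > 1:
After iteration 1: y = 2, count = 1
After iteration 2: y = 1, count = 2
Loop ends.

Final answer: 2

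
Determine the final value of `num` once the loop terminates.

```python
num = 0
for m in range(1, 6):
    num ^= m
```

Let's trace through this code step by step.

Initialize: num = 0
Entering loop: for m in range(1, 6):
After iteration 1: m = 1, num = 1
After iteration 2: m = 2, num = 3
After iteration 3: m = 3, num = 0
After iteration 4: m = 4, num = 4
After iteration 5: m = 5, num = 1
Loop ends.

Final answer: 1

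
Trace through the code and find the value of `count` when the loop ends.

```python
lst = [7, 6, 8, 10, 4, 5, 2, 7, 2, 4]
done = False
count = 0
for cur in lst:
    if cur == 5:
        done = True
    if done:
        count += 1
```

Let's trace through this code step by step.

Initialize: lst = [7, 6, 8, 10, 4, 5, 2, 7, 2, 4]
Initialize: done = False
Initialize: count = 0
Entering loop: for cur in lst:
After iteration 1: cur = 7, done = False, count = 0
After iteration 2: cur = 6, done = False, count = 0
After iteration 3: cur = 8, done = False, count = 0
After iteration 4: cur = 10, done = False, count = 0
After iteration 5: cur = 4, done = False, count = 0
After iteration 6: cur = 5, done = True, count = 1
After iteration 7: cur = 2, done = True, count = 2
After iteration 8: cur = 7, done = True, count = 3
After iteration 9: cur = 2, done = True, count = 4
After iteration 10: cur = 4, done = True, count = 5
Loop ends.

Final answer: 5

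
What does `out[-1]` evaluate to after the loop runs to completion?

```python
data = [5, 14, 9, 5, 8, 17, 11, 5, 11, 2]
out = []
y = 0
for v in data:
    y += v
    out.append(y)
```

Let's trace through this code step by step.

Initialize: data = [5, 14, 9, 5, 8, 17, 11, 5, 11, 2]
Initialize: out = []
Initialize: y = 0
Entering loop: for v in data:
After iteration 1: v = 5, out = [5], y = 5
After iteration 2: v = 14, out = [5, 19], y = 19
After iteration 3: v = 9, out = [5, 19, 28], y = 28
After iteration 4: v = 5, out = [5, 19, 28, 33], y = 33
After iteration 5: v = 8, out = [5, 19, 28, 33, 41], y = 41
After iteration 6: v = 17, out = [5, 19, 28, 33, 41, 58], y = 58
After iteration 7: v = 11, out = [5, 19, 28, 33, 41, 58, 69], y = 69
After iteration 8: v = 5, out = [5, 19, 28, 33, 41, 58, 69, 74], y = 74
After iteration 9: v = 11, out = [5, 19, 28, 33, 41, 58, 69, 74, 85], y = 85
After iteration 10: v = 2, out = [5, 19, 28, 33, 41, 58, 69, 74, 85, 87], y = 87
Loop ends.
out[-1] = 87

Final answer: 87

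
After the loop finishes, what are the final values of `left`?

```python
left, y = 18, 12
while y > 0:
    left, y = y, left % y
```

Let's trace through this code step by step.

Initialize: left = 18
Initialize: y = 12
Entering loop: while y > 0:
After iteration 1: left = 12, y = 6
After iteration 2: left = 6, y = 0
Loop ends.

Final answer: 6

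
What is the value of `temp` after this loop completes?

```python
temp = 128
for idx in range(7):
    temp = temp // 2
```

Let's trace through this code step by step.

Initialize: temp = 128
Entering loop: for idx in range(7):
After iteration 1: idx = 0, temp = 64
After iteration 2: idx = 1, temp = 32
After iteration 3: idx = 2, temp = 16
After iteration 4: idx = 3, temp = 8
After iteration 5: idx = 4, temp = 4
After iteration 6: idx = 5, temp = 2
After iteration 7: idx = 6, temp = 1
Loop ends.

Final answer: 1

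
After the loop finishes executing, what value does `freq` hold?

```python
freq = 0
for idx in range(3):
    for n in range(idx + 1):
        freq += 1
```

Let's trace through this code step by step.

Initialize: freq = 0
Entering loop: for idx in range(3):
After iteration 1: idx = 0, freq = 1, n = 0
After iteration 2: idx = 1, freq = 3, n = 1
After iteration 3: idx = 2, freq = 6, n = 2
Loop ends.

Final answer: 6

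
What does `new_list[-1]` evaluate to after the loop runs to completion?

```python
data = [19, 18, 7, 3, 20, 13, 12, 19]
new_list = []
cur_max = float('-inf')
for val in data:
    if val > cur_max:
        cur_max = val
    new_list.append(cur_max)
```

Let's trace through this code step by step.

Initialize: data = [19, 18, 7, 3, 20, 13, 12, 19]
Initialize: new_list = []
Initialize: cur_max = -inf
Entering loop: for val in data:
After iteration 1: val = 19, new_list = [19], cur_max = 19
After iteration 2: val = 18, new_list = [19, 19], cur_max = 19
After iteration 3: val = 7, new_list = [19, 19, 19], cur_max = 19
After iteration 4: val = 3, new_list = [19, 19, 19, 19], cur_max = 19
After iteration 5: val = 20, new_list = [19, 19, 19, 19, 20], cur_max = 20
After iteration 6: val = 13, new_list = [19, 19, 19, 19, 20, 20], cur_max = 20
After iteration 7: val = 12, new_list = [19, 19, 19, 19, 20, 20, 20], cur_max = 20
After iteration 8: val = 19, new_list = [19, 19, 19, 19, 20, 20, 20, 20], cur_max = 20
Loop ends.
new_list[-1] = 20

Final answer: 20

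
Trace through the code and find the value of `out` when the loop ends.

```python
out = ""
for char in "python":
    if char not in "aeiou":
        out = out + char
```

Let's trace through this code step by step.

Initialize: out = ''
Entering loop: for char in "python":
After iteration 1: char = 'p', out = 'p'
After iteration 2: char = 'y', out = 'py'
After iteration 3: char = 't', out = 'pyt'
After iteration 4: char = 'h', out = 'pyth'
After iteration 5: char = 'o', out = 'pyth'
After iteration 6: char = 'n', out = 'pythn'
Loop ends.

Final answer: 'pythn'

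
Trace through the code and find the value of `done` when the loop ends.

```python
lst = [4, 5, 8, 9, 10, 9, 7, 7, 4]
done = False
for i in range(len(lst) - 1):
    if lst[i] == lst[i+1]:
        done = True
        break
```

Let's trace through this code step by step.

Initialize: lst = [4, 5, 8, 9, 10, 9, 7, 7, 4]
Initialize: done = False
Entering loop: for i in range(len(lst) - 1):
After iteration 1: i = 0, done = False
After iteration 2: i = 1, done = False
After iteration 3: i = 2, done = False
After iteration 4: i = 3, done = False
After iteration 5: i = 4, done = False
After iteration 6: i = 5, done = False
After iteration 7: i = 6, done = True
Loop ends.

Final answer: True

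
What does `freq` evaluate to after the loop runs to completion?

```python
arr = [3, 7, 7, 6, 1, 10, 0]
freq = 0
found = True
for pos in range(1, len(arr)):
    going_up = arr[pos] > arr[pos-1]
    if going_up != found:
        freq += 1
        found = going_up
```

Let's trace through this code step by step.

Initialize: arr = [3, 7, 7, 6, 1, 10, 0]
Initialize: freq = 0
Initialize: found = True
Entering loop: for pos in range(1, len(arr)):
After iteration 1: pos = 1, freq = 0, found = True, going_up = True
After iteration 2: pos = 2, freq = 1, found = False, going_up = False
After iteration 3: pos = 3, freq = 1, found = False, going_up = False
After iteration 4: pos = 4, freq = 1, found = False, going_up = False
After iteration 5: pos = 5, freq = 2, found = True, going_up = True
After iteration 6: pos = 6, freq = 3, found = False, going_up = False
Loop ends.

Final answer: 3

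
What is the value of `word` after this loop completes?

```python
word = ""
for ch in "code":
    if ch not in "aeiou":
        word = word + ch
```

Let's trace through this code step by step.

Initialize: word = ''
Entering loop: for ch in "code":
After iteration 1: ch = 'c', word = 'c'
After iteration 2: ch = 'o', word = 'c'
After iteration 3: ch = 'd', word = 'cd'
After iteration 4: ch = 'e', word = 'cd'
Loop ends.

Final answer: 'cd'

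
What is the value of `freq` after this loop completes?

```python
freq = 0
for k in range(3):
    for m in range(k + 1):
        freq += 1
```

Let's trace through this code step by step.

Initialize: freq = 0
Entering loop: for k in range(3):
After iteration 1: k = 0, freq = 1, m = 0
After iteration 2: k = 1, freq = 3, m = 1
After iteration 3: k = 2, freq = 6, m = 2
Loop ends.

Final answer: 6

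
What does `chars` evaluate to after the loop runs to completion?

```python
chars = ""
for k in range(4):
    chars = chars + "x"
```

Let's trace through this code step by step.

Initialize: chars = ''
Entering loop: for k in range(4):
After iteration 1: k = 0, chars = 'x'
After iteration 2: k = 1, chars = 'xx'
After iteration 3: k = 2, chars = 'xxx'
After iteration 4: k = 3, chars = 'xxxx'
Loop ends.

Final answer: 'xxxx'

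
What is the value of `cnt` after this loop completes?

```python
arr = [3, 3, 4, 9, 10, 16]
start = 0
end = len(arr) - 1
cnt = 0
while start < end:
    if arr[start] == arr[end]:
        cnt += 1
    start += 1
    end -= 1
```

Let's trace through this code step by step.

Initialize: arr = [3, 3, 4, 9, 10, 16]
Initialize: start = 0
Initialize: end = 5
Initialize: cnt = 0
Entering loop: while start < end:
After iteration 1: start = 1, end = 4, cnt = 0
After iteration 2: start = 2, end = 3, cnt = 0
After iteration 3: start = 3, end = 2, cnt = 0
Loop ends.

Final answer: 0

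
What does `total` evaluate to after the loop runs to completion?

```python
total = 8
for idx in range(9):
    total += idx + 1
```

Let's trace through this code step by step.

Initialize: total = 8
Entering loop: for idx in range(9):
After iteration 1: idx = 0, total = 9
After iteration 2: idx = 1, total = 11
After iteration 3: idx = 2, total = 14
After iteration 4: idx = 3, total = 18
After iteration 5: idx = 4, total = 23
After iteration 6: idx = 5, total = 29
After iteration 7: idx = 6, total = 36
After iteration 8: idx = 7, total = 44
After iteration 9: idx = 8, total = 53
Loop ends.

Final answer: 53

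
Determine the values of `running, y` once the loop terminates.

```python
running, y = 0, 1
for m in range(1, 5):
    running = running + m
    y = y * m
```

Let's trace through this code step by step.

Initialize: running = 0
Initialize: y = 1
Entering loop: for m in range(1, 5):
After iteration 1: m = 1, running = 1, y = 1
After iteration 2: m = 2, running = 3, y = 2
After iteration 3: m = 3, running = 6, y = 6
After iteration 4: m = 4, running = 10, y = 24
Loop ends.

Final answer: 10, 24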